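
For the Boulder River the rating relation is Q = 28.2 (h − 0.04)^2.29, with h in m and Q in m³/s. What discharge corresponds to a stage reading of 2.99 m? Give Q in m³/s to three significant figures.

336 m³/s

Q = 28.2 × (2.99 − 0.04)^2.29 = 28.2 × 2.95^2.29 = 335.8 m³/s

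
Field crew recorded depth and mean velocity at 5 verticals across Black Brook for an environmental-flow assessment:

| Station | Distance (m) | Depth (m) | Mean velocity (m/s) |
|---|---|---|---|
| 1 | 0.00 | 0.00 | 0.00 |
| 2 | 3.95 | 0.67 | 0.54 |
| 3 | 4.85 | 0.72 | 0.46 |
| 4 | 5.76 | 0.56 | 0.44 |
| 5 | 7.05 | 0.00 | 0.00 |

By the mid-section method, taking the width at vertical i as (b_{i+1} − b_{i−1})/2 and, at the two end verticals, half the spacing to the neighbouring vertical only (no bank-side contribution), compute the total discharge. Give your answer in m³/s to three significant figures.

w_2 = (4.85 − 0.00)/2 = 2.425 m; q_2 = 0.54 × 0.67 × 2.425 = 0.8774 m³/s
w_3 = (5.76 − 3.95)/2 = 0.905 m; q_3 = 0.46 × 0.72 × 0.905 = 0.2997 m³/s
w_4 = (7.05 − 4.85)/2 = 1.1 m; q_4 = 0.44 × 0.56 × 1.1 = 0.2710 m³/s
Stations 1, 5 contribute zero (depth or velocity is 0).
Q = Σ qᵢ = 1.448 m³/s

1.45 m³/s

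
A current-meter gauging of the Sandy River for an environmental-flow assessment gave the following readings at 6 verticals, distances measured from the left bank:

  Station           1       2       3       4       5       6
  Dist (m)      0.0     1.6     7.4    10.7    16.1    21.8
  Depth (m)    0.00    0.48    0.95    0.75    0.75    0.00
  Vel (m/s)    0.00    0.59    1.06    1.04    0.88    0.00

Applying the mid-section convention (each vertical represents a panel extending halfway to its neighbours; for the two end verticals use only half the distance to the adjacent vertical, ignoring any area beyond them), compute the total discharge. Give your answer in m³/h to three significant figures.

45700 m³/h

w_2 = (7.4 − 0.0)/2 = 3.7 m; q_2 = 0.59 × 0.48 × 3.7 = 1.048 m³/s
w_3 = (10.7 − 1.6)/2 = 4.55 m; q_3 = 1.06 × 0.95 × 4.55 = 4.582 m³/s
w_4 = (16.1 − 7.4)/2 = 4.35 m; q_4 = 1.04 × 0.75 × 4.35 = 3.393 m³/s
w_5 = (21.8 − 10.7)/2 = 5.55 m; q_5 = 0.88 × 0.75 × 5.55 = 3.663 m³/s
Stations 1, 6 contribute zero (depth or velocity is 0).
Q = Σ qᵢ = 12.69 m³/s
= 12.69 × 3600 = 45670 m³/h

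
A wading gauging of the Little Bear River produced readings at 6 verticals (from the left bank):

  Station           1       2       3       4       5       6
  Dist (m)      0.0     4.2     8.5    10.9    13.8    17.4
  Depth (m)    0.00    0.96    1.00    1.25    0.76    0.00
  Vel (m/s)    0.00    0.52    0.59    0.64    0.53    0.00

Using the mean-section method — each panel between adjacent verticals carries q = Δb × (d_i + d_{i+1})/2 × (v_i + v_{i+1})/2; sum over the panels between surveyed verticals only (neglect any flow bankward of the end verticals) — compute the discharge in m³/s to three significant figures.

Panel 1-2: Δb = 4.2 m, d̄ = (0.00+0.96)/2 = 0.48, v̄ = (0.00+0.52)/2 = 0.26 → q = 4.2×0.48×0.26 = 0.5242 m³/s
Panel 2-3: Δb = 4.3 m, d̄ = (0.96+1.00)/2 = 0.98, v̄ = (0.52+0.59)/2 = 0.555 → q = 4.3×0.98×0.555 = 2.339 m³/s
Panel 3-4: Δb = 2.4 m, d̄ = (1.00+1.25)/2 = 1.125, v̄ = (0.59+0.64)/2 = 0.615 → q = 2.4×1.125×0.615 = 1.661 m³/s
Panel 4-5: Δb = 2.9 m, d̄ = (1.25+0.76)/2 = 1.005, v̄ = (0.64+0.53)/2 = 0.585 → q = 2.9×1.005×0.585 = 1.705 m³/s
Panel 5-6: Δb = 3.6 m, d̄ = (0.76+0.00)/2 = 0.38, v̄ = (0.53+0.00)/2 = 0.265 → q = 3.6×0.38×0.265 = 0.3625 m³/s
Q = Σ q = 6.591 m³/s

6.59 m³/s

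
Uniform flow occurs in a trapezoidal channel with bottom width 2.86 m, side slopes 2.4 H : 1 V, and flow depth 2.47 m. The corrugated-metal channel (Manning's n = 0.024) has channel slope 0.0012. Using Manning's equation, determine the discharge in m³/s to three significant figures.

A = (b + z·y)·y = (2.86 + 2.4×2.47)×2.47 = 21.71 m²
P = b + 2y√(1+z²) = 2.86 + 2×2.47×√(1+2.4²) = 15.70 m
R = A/P = 21.71/15.70 = 1.382 m
Q = (1/n)·A·R^(2/3)·S^(1/2) = (1/0.024) × 21.71 × 1.382^(2/3) × 0.0012^(1/2) = 38.88 m³/s

38.9 m³/s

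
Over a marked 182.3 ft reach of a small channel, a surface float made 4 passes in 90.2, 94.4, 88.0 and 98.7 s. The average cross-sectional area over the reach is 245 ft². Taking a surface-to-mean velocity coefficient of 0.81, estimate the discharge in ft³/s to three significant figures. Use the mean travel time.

t̄ = (90.2 + 94.4 + 88.0 + 98.7) / 4 = 92.825 s
v_surface = L / t̄ = 182.3 / 92.825 = 1.964 ft/s
v_mean = 0.81 × 1.964 = 1.591 ft/s
Q = A × v_mean = 245 × 1.591 = 389.7 ft³/s

390 ft³/s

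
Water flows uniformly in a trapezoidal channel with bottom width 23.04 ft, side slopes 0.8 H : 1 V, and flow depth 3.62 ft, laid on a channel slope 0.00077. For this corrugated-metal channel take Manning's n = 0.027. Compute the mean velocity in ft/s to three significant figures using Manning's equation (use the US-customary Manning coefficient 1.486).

3.11 ft/s

A = (b + z·y)·y = (23.04 + 0.8×3.62)×3.62 = 93.89 ft²
P = b + 2y√(1+z²) = 23.04 + 2×3.62×√(1+0.8²) = 32.31 ft
R = A/P = 93.89/32.31 = 2.906 ft
Q = (1.486/n)·A·R^(2/3)·S^(1/2) = (1.486/0.027) × 93.89 × 2.906^(2/3) × 0.00077^(1/2) = 292.0 ft³/s
V = Q/A = 292.0/93.89 = 3.110 ft/s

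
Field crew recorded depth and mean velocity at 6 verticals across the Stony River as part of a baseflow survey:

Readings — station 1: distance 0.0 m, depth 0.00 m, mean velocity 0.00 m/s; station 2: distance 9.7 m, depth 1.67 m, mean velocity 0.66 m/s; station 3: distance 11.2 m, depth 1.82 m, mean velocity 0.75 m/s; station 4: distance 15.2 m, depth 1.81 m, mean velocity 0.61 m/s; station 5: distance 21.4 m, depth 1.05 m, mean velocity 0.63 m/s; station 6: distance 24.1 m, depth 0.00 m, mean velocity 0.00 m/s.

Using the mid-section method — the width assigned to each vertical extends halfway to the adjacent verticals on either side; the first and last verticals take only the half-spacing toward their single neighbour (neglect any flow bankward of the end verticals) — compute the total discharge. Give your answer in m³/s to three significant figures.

18.5 m³/s

w_2 = (11.2 − 0.0)/2 = 5.6 m; q_2 = 0.66 × 1.67 × 5.6 = 6.172 m³/s
w_3 = (15.2 − 9.7)/2 = 2.75 m; q_3 = 0.75 × 1.82 × 2.75 = 3.754 m³/s
w_4 = (21.4 − 11.2)/2 = 5.1 m; q_4 = 0.61 × 1.81 × 5.1 = 5.631 m³/s
w_5 = (24.1 − 15.2)/2 = 4.45 m; q_5 = 0.63 × 1.05 × 4.45 = 2.944 m³/s
Stations 1, 6 contribute zero (depth or velocity is 0).
Q = Σ qᵢ = 18.50 m³/s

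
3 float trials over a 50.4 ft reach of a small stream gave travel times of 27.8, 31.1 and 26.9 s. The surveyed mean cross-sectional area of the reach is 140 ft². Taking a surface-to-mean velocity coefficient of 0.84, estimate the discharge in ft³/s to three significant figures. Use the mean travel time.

207 ft³/s

t̄ = (27.8 + 31.1 + 26.9) / 3 = 28.6 s
v_surface = L / t̄ = 50.4 / 28.6 = 1.762 ft/s
v_mean = 0.84 × 1.762 = 1.480 ft/s
Q = A × v_mean = 140 × 1.480 = 207.2 ft³/s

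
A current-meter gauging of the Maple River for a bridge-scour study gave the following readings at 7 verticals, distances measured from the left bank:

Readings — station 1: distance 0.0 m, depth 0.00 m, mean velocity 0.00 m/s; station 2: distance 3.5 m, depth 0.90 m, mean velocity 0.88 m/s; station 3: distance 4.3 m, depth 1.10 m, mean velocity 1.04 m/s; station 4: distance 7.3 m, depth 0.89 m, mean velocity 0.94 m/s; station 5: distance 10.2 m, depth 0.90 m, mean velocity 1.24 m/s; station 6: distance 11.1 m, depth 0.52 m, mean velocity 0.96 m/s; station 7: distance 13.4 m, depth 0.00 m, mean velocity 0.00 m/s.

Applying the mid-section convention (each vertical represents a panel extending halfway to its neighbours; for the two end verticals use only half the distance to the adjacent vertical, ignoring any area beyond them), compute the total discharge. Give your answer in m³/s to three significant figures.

w_2 = (4.3 − 0.0)/2 = 2.15 m; q_2 = 0.88 × 0.90 × 2.15 = 1.703 m³/s
w_3 = (7.3 − 3.5)/2 = 1.9 m; q_3 = 1.04 × 1.10 × 1.9 = 2.174 m³/s
w_4 = (10.2 − 4.3)/2 = 2.95 m; q_4 = 0.94 × 0.89 × 2.95 = 2.468 m³/s
w_5 = (11.1 − 7.3)/2 = 1.9 m; q_5 = 1.24 × 0.90 × 1.9 = 2.120 m³/s
w_6 = (13.4 − 10.2)/2 = 1.6 m; q_6 = 0.96 × 0.52 × 1.6 = 0.7987 m³/s
Stations 1, 7 contribute zero (depth or velocity is 0).
Q = Σ qᵢ = 9.263 m³/s

9.26 m³/s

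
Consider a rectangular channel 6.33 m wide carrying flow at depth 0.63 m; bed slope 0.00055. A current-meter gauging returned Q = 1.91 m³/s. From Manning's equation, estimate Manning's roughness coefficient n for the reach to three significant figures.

A = b·y = 6.33 × 0.63 = 3.988 m²
P = b + 2y = 6.33 + 2×0.63 = 7.590 m
R = A/P = 3.988/7.590 = 0.5254 m
n = (1/Q)·A·R^(2/3)·S^(1/2) = (1/1.91) × 3.988 × 0.6511 × 0.02345 = 0.03188

0.0319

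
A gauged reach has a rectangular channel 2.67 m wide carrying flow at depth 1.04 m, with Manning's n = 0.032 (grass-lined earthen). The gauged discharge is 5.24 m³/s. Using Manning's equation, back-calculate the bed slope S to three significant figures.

A = b·y = 2.67 × 1.04 = 2.777 m²
P = b + 2y = 2.67 + 2×1.04 = 4.750 m
R = A/P = 2.777/4.750 = 0.5846 m
S = (Q·n / (1·A·R^(2/3)))² = (5.24×0.032 / (1×2.777×0.6991))² = 0.007460

0.00746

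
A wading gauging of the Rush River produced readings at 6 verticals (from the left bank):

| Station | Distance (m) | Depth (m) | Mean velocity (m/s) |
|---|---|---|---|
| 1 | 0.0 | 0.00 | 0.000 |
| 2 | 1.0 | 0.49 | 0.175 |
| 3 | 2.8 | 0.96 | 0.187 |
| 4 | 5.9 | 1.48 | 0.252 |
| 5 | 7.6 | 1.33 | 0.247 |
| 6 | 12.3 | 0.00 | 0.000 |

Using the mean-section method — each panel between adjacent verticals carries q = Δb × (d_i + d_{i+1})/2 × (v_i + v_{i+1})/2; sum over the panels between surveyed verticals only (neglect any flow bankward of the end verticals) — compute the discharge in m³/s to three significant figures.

Panel 1-2: Δb = 1 m, d̄ = (0.00+0.49)/2 = 0.245, v̄ = (0.000+0.175)/2 = 0.0875 → q = 1×0.245×0.0875 = 0.02144 m³/s
Panel 2-3: Δb = 1.8 m, d̄ = (0.49+0.96)/2 = 0.725, v̄ = (0.175+0.187)/2 = 0.181 → q = 1.8×0.725×0.181 = 0.2362 m³/s
Panel 3-4: Δb = 3.1 m, d̄ = (0.96+1.48)/2 = 1.22, v̄ = (0.187+0.252)/2 = 0.2195 → q = 3.1×1.22×0.2195 = 0.8301 m³/s
Panel 4-5: Δb = 1.7 m, d̄ = (1.48+1.33)/2 = 1.405, v̄ = (0.252+0.247)/2 = 0.2495 → q = 1.7×1.405×0.2495 = 0.5959 m³/s
Panel 5-6: Δb = 4.7 m, d̄ = (1.33+0.00)/2 = 0.665, v̄ = (0.247+0.000)/2 = 0.1235 → q = 4.7×0.665×0.1235 = 0.3860 m³/s
Q = Σ q = 2.070 m³/s

2.07 m³/s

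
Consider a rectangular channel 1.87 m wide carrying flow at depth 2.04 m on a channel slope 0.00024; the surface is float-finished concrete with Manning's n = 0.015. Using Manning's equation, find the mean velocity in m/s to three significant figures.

A = b·y = 1.87 × 2.04 = 3.815 m²
P = b + 2y = 1.87 + 2×2.04 = 5.950 m
R = A/P = 3.815/5.950 = 0.6411 m
Q = (1/n)·A·R^(2/3)·S^(1/2) = (1/0.015) × 3.815 × 0.6411^(2/3) × 0.00024^(1/2) = 2.929 m³/s
V = Q/A = 2.929/3.815 = 0.7679 m/s

0.768 m/s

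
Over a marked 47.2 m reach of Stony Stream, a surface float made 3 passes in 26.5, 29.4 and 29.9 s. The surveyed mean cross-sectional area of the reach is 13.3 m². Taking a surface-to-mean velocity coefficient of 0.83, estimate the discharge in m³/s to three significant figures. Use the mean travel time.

t̄ = (26.5 + 29.4 + 29.9) / 3 = 28.6 s
v_surface = L / t̄ = 47.2 / 28.6 = 1.650 m/s
v_mean = 0.83 × 1.650 = 1.370 m/s
Q = A × v_mean = 13.3 × 1.370 = 18.22 m³/s

18.2 m³/s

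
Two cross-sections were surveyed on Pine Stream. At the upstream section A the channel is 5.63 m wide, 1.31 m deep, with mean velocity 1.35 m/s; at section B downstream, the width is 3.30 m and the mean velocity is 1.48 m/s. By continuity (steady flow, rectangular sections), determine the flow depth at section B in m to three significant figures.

2.04 m

Q = A₁V₁ = (5.63×1.31) × 1.35 = 9.957 m³/s
d₂ = Q/(b₂ V₂) = 9.957/(3.30×1.48) = 2.039 m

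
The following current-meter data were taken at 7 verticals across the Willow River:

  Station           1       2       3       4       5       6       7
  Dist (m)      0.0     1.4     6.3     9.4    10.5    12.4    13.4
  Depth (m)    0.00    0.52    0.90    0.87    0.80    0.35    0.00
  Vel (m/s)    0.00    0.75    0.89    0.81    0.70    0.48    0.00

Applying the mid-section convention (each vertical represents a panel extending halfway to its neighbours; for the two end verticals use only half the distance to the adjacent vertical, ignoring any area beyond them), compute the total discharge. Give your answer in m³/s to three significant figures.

7.00 m³/s

w_2 = (6.3 − 0.0)/2 = 3.15 m; q_2 = 0.75 × 0.52 × 3.15 = 1.229 m³/s
w_3 = (9.4 − 1.4)/2 = 4 m; q_3 = 0.89 × 0.90 × 4 = 3.204 m³/s
w_4 = (10.5 − 6.3)/2 = 2.1 m; q_4 = 0.81 × 0.87 × 2.1 = 1.480 m³/s
w_5 = (12.4 − 9.4)/2 = 1.5 m; q_5 = 0.70 × 0.80 × 1.5 = 0.8400 m³/s
w_6 = (13.4 − 10.5)/2 = 1.45 m; q_6 = 0.48 × 0.35 × 1.45 = 0.2436 m³/s
Stations 1, 7 contribute zero (depth or velocity is 0).
Q = Σ qᵢ = 6.996 m³/s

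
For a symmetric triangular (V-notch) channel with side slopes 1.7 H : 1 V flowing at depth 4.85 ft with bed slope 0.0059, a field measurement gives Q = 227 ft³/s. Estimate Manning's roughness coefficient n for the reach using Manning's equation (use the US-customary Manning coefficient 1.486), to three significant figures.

0.0329

A = z·y² = 1.7×4.85² = 39.99 ft²
P = 2y√(1+z²) = 2×4.85×√(1+1.7²) = 19.13 ft
R = A/P = 39.99/19.13 = 2.090 ft
n = (1.486/Q)·A·R^(2/3)·S^(1/2) = (1.486/227) × 39.99 × 1.635 × 0.07681 = 0.03287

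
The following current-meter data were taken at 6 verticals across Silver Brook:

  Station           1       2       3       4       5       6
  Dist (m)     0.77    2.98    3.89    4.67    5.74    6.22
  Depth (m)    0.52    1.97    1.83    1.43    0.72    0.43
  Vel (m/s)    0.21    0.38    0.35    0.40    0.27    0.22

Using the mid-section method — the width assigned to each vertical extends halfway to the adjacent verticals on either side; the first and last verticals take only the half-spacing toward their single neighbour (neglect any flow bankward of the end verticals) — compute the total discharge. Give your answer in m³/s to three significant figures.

2.53 m³/s

w_1 = (2.98 − 0.77)/2 = 1.105 m; q_1 = 0.21 × 0.52 × 1.105 = 0.1207 m³/s
w_2 = (3.89 − 0.77)/2 = 1.56 m; q_2 = 0.38 × 1.97 × 1.56 = 1.168 m³/s
w_3 = (4.67 − 2.98)/2 = 0.845 m; q_3 = 0.35 × 1.83 × 0.845 = 0.5412 m³/s
w_4 = (5.74 − 3.89)/2 = 0.925 m; q_4 = 0.40 × 1.43 × 0.925 = 0.5291 m³/s
w_5 = (6.22 − 4.67)/2 = 0.775 m; q_5 = 0.27 × 0.72 × 0.775 = 0.1507 m³/s
w_6 = (6.22 − 5.74)/2 = 0.24 m; q_6 = 0.22 × 0.43 × 0.24 = 0.02270 m³/s
Q = Σ qᵢ = 2.532 m³/s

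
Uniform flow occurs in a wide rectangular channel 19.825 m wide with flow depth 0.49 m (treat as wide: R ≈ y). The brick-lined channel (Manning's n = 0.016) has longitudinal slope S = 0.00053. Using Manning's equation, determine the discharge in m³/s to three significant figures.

A = b·y = 19.825 × 0.49 = 9.714 m²
Wide channel: R ≈ y = 0.49 m
Q = (1/n)·A·R^(2/3)·S^(1/2) = (1/0.016) × 9.714 × 0.4900^(2/3) × 0.00053^(1/2) = 8.687 m³/s

8.69 m³/s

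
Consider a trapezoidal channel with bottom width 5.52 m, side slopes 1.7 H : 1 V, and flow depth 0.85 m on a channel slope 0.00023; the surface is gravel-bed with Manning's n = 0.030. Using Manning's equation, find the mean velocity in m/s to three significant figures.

0.386 m/s

A = (b + z·y)·y = (5.52 + 1.7×0.85)×0.85 = 5.920 m²
P = b + 2y√(1+z²) = 5.52 + 2×0.85×√(1+1.7²) = 8.873 m
R = A/P = 5.920/8.873 = 0.6672 m
Q = (1/n)·A·R^(2/3)·S^(1/2) = (1/0.030) × 5.920 × 0.6672^(2/3) × 0.00023^(1/2) = 2.285 m³/s
V = Q/A = 2.285/5.920 = 0.3860 m/s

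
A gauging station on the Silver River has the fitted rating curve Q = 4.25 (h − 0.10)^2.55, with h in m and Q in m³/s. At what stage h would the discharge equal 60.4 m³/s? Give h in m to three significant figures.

2.93 m

h − h₀ = (Q/C)^(1/b) = (60.4/4.25)^(1/2.55) = 2.832 m
h = 0.10 + 2.832 = 2.932 m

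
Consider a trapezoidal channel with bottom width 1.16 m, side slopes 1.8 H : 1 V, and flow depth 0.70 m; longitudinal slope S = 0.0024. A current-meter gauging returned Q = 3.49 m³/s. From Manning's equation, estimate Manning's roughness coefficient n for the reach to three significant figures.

0.0133

A = (b + z·y)·y = (1.16 + 1.8×0.70)×0.70 = 1.694 m²
P = b + 2y√(1+z²) = 1.16 + 2×0.70×√(1+1.8²) = 4.043 m
R = A/P = 1.694/4.043 = 0.4190 m
n = (1/Q)·A·R^(2/3)·S^(1/2) = (1/3.49) × 1.694 × 0.5600 × 0.04899 = 0.01332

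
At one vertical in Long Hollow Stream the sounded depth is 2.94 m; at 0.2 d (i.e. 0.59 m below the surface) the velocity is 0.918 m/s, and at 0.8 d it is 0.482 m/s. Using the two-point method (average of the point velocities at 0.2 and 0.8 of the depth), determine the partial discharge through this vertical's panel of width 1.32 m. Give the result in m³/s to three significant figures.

2.72 m³/s

v̄ = (0.918 + 0.482) / 2 = 0.7000 m/s
q = v̄ × d × w = 0.7000 × 2.94 × 1.32 = 2.717 m³/s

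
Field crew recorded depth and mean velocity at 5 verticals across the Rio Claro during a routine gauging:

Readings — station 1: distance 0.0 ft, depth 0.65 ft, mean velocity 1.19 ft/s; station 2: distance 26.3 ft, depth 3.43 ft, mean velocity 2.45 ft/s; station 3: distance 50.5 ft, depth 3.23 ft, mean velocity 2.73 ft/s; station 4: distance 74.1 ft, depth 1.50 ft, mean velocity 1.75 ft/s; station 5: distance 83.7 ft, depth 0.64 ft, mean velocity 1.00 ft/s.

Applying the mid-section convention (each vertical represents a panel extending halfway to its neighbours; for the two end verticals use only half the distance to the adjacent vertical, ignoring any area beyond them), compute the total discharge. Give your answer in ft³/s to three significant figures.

w_1 = (26.3 − 0.0)/2 = 13.15 ft; q_1 = 1.19 × 0.65 × 13.15 = 10.17 ft³/s
w_2 = (50.5 − 0.0)/2 = 25.25 ft; q_2 = 2.45 × 3.43 × 25.25 = 212.2 ft³/s
w_3 = (74.1 − 26.3)/2 = 23.9 ft; q_3 = 2.73 × 3.23 × 23.9 = 210.7 ft³/s
w_4 = (83.7 − 50.5)/2 = 16.6 ft; q_4 = 1.75 × 1.50 × 16.6 = 43.58 ft³/s
w_5 = (83.7 − 74.1)/2 = 4.8 ft; q_5 = 1.00 × 0.64 × 4.8 = 3.072 ft³/s
Q = Σ qᵢ = 479.8 ft³/s

480 ft³/s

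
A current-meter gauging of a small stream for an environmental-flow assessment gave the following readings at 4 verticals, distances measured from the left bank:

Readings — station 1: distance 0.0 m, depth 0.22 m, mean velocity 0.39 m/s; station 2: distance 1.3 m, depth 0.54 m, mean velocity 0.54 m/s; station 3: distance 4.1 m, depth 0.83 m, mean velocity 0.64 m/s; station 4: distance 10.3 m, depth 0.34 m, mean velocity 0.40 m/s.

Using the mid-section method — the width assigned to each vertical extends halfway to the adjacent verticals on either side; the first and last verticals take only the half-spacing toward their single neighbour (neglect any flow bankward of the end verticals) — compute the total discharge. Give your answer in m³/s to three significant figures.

3.47 m³/s

w_1 = (1.3 − 0.0)/2 = 0.65 m; q_1 = 0.39 × 0.22 × 0.65 = 0.05577 m³/s
w_2 = (4.1 − 0.0)/2 = 2.05 m; q_2 = 0.54 × 0.54 × 2.05 = 0.5978 m³/s
w_3 = (10.3 − 1.3)/2 = 4.5 m; q_3 = 0.64 × 0.83 × 4.5 = 2.390 m³/s
w_4 = (10.3 − 4.1)/2 = 3.1 m; q_4 = 0.40 × 0.34 × 3.1 = 0.4216 m³/s
Q = Σ qᵢ = 3.466 m³/s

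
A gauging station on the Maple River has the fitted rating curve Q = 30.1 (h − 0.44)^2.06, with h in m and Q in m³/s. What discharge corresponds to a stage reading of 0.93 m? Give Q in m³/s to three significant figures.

Q = 30.1 × (0.93 − 0.44)^2.06 = 30.1 × 0.49^2.06 = 6.924 m³/s

6.92 m³/s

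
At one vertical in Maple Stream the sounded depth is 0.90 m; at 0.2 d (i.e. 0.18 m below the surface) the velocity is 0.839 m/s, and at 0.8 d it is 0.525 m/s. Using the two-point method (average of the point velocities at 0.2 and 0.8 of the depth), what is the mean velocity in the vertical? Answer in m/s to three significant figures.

0.682 m/s

v̄ = (0.839 + 0.525) / 2 = 0.6820 m/s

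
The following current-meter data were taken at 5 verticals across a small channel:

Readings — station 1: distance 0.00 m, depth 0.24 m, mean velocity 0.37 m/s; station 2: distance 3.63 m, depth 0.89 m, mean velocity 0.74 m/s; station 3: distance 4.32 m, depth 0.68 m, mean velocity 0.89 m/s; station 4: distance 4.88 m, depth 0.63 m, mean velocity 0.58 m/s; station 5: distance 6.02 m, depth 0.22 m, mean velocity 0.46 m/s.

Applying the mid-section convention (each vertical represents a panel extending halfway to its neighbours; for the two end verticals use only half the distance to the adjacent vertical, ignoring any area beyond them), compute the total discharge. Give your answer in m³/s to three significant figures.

w_1 = (3.63 − 0.00)/2 = 1.815 m; q_1 = 0.37 × 0.24 × 1.815 = 0.1612 m³/s
w_2 = (4.32 − 0.00)/2 = 2.16 m; q_2 = 0.74 × 0.89 × 2.16 = 1.423 m³/s
w_3 = (4.88 − 3.63)/2 = 0.625 m; q_3 = 0.89 × 0.68 × 0.625 = 0.3783 m³/s
w_4 = (6.02 − 4.32)/2 = 0.85 m; q_4 = 0.58 × 0.63 × 0.85 = 0.3106 m³/s
w_5 = (6.02 − 4.88)/2 = 0.57 m; q_5 = 0.46 × 0.22 × 0.57 = 0.05768 m³/s
Q = Σ qᵢ = 2.330 m³/s

2.33 m³/s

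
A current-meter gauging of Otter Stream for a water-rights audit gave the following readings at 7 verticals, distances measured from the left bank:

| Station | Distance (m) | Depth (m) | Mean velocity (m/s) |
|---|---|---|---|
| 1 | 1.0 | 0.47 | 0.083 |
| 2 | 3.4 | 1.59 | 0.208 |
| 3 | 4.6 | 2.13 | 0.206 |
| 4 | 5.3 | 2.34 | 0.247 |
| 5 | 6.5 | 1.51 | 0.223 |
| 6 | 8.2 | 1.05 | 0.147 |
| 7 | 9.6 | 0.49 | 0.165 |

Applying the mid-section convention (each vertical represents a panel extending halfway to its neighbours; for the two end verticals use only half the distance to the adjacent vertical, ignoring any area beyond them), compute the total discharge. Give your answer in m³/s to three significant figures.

2.39 m³/s

w_1 = (3.4 − 1.0)/2 = 1.2 m; q_1 = 0.083 × 0.47 × 1.2 = 0.04681 m³/s
w_2 = (4.6 − 1.0)/2 = 1.8 m; q_2 = 0.208 × 1.59 × 1.8 = 0.5953 m³/s
w_3 = (5.3 − 3.4)/2 = 0.95 m; q_3 = 0.206 × 2.13 × 0.95 = 0.4168 m³/s
w_4 = (6.5 − 4.6)/2 = 0.95 m; q_4 = 0.247 × 2.34 × 0.95 = 0.5491 m³/s
w_5 = (8.2 − 5.3)/2 = 1.45 m; q_5 = 0.223 × 1.51 × 1.45 = 0.4883 m³/s
w_6 = (9.6 − 6.5)/2 = 1.55 m; q_6 = 0.147 × 1.05 × 1.55 = 0.2392 m³/s
w_7 = (9.6 − 8.2)/2 = 0.7 m; q_7 = 0.165 × 0.49 × 0.7 = 0.05660 m³/s
Q = Σ qᵢ = 2.392 m³/s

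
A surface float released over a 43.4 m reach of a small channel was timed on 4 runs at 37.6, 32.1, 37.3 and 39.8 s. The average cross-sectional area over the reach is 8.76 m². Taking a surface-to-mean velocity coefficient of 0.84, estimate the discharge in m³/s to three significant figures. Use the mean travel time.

t̄ = (37.6 + 32.1 + 37.3 + 39.8) / 4 = 36.7 s
v_surface = L / t̄ = 43.4 / 36.7 = 1.183 m/s
v_mean = 0.84 × 1.183 = 0.9934 m/s
Q = A × v_mean = 8.76 × 0.9934 = 8.702 m³/s

8.70 m³/s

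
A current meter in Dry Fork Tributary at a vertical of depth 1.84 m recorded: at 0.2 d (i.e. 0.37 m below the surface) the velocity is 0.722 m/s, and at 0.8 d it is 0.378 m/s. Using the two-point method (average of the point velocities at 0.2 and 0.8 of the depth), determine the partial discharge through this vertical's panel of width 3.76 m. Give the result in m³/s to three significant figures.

3.81 m³/s

v̄ = (0.722 + 0.378) / 2 = 0.5500 m/s
q = v̄ × d × w = 0.5500 × 1.84 × 3.76 = 3.805 m³/s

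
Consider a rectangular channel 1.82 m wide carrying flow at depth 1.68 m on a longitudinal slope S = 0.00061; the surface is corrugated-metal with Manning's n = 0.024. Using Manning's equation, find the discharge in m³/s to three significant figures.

2.21 m³/s

A = b·y = 1.82 × 1.68 = 3.058 m²
P = b + 2y = 1.82 + 2×1.68 = 5.180 m
R = A/P = 3.058/5.180 = 0.5903 m
Q = (1/n)·A·R^(2/3)·S^(1/2) = (1/0.024) × 3.058 × 0.5903^(2/3) × 0.00061^(1/2) = 2.214 m³/s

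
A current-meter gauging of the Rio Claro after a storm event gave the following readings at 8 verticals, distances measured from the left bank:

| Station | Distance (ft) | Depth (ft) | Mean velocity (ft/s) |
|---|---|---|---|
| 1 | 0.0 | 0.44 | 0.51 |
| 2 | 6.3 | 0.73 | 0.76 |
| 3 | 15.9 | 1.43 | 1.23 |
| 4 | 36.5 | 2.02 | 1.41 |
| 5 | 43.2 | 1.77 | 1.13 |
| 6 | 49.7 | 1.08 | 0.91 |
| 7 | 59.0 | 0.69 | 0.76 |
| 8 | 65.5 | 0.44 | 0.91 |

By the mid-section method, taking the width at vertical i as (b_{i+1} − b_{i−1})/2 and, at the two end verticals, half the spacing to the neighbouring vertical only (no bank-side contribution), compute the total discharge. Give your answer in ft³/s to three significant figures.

w_1 = (6.3 − 0.0)/2 = 3.15 ft; q_1 = 0.51 × 0.44 × 3.15 = 0.7069 ft³/s
w_2 = (15.9 − 0.0)/2 = 7.95 ft; q_2 = 0.76 × 0.73 × 7.95 = 4.411 ft³/s
w_3 = (36.5 − 6.3)/2 = 15.1 ft; q_3 = 1.23 × 1.43 × 15.1 = 26.56 ft³/s
w_4 = (43.2 − 15.9)/2 = 13.65 ft; q_4 = 1.41 × 2.02 × 13.65 = 38.88 ft³/s
w_5 = (49.7 − 36.5)/2 = 6.6 ft; q_5 = 1.13 × 1.77 × 6.6 = 13.20 ft³/s
w_6 = (59.0 − 43.2)/2 = 7.9 ft; q_6 = 0.91 × 1.08 × 7.9 = 7.764 ft³/s
w_7 = (65.5 − 49.7)/2 = 7.9 ft; q_7 = 0.76 × 0.69 × 7.9 = 4.143 ft³/s
w_8 = (65.5 − 59.0)/2 = 3.25 ft; q_8 = 0.91 × 0.44 × 3.25 = 1.301 ft³/s
Q = Σ qᵢ = 96.96 ft³/s

97.0 ft³/s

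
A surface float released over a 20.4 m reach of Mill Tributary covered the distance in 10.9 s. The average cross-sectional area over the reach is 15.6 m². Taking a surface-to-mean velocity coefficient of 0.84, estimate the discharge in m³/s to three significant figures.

24.5 m³/s

v_surface = L / t̄ = 20.4 / 10.9 = 1.872 m/s
v_mean = 0.84 × 1.872 = 1.572 m/s
Q = A × v_mean = 15.6 × 1.572 = 24.52 m³/s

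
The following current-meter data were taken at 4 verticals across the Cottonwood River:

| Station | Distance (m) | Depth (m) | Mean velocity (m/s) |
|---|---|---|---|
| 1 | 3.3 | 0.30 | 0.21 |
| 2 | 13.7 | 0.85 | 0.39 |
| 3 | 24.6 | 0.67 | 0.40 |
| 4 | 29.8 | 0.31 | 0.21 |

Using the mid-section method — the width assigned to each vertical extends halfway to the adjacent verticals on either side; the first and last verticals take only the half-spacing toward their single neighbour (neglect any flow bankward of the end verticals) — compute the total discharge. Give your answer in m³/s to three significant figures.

6.18 m³/s

w_1 = (13.7 − 3.3)/2 = 5.2 m; q_1 = 0.21 × 0.30 × 5.2 = 0.3276 m³/s
w_2 = (24.6 − 3.3)/2 = 10.65 m; q_2 = 0.39 × 0.85 × 10.65 = 3.530 m³/s
w_3 = (29.8 − 13.7)/2 = 8.05 m; q_3 = 0.40 × 0.67 × 8.05 = 2.157 m³/s
w_4 = (29.8 − 24.6)/2 = 2.6 m; q_4 = 0.21 × 0.31 × 2.6 = 0.1693 m³/s
Q = Σ qᵢ = 6.185 m³/s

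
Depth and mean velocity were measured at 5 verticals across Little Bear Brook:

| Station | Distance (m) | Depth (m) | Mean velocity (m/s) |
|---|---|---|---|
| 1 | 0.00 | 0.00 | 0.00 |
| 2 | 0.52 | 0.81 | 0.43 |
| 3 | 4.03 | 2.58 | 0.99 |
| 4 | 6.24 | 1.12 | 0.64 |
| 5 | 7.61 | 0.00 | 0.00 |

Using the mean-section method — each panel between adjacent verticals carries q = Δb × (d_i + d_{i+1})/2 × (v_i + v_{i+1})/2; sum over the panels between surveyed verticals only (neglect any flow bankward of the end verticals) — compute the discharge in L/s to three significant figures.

Panel 1-2: Δb = 0.52 m, d̄ = (0.00+0.81)/2 = 0.405, v̄ = (0.00+0.43)/2 = 0.215 → q = 0.52×0.405×0.215 = 0.04528 m³/s
Panel 2-3: Δb = 3.51 m, d̄ = (0.81+2.58)/2 = 1.695, v̄ = (0.43+0.99)/2 = 0.71 → q = 3.51×1.695×0.71 = 4.224 m³/s
Panel 3-4: Δb = 2.21 m, d̄ = (2.58+1.12)/2 = 1.85, v̄ = (0.99+0.64)/2 = 0.815 → q = 2.21×1.85×0.815 = 3.332 m³/s
Panel 4-5: Δb = 1.37 m, d̄ = (1.12+0.00)/2 = 0.56, v̄ = (0.64+0.00)/2 = 0.32 → q = 1.37×0.56×0.32 = 0.2455 m³/s
Q = Σ q = 7.847 m³/s
= 7.847 × 1000 = 7847 L/s

7850 L/s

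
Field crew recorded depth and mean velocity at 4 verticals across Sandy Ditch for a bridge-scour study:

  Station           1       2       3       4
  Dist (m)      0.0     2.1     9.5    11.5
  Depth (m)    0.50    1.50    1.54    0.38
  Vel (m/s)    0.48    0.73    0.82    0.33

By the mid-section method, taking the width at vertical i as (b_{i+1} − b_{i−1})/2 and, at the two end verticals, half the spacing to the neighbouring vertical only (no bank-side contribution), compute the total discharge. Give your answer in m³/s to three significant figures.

w_1 = (2.1 − 0.0)/2 = 1.05 m; q_1 = 0.48 × 0.50 × 1.05 = 0.2520 m³/s
w_2 = (9.5 − 0.0)/2 = 4.75 m; q_2 = 0.73 × 1.50 × 4.75 = 5.201 m³/s
w_3 = (11.5 − 2.1)/2 = 4.7 m; q_3 = 0.82 × 1.54 × 4.7 = 5.935 m³/s
w_4 = (11.5 − 9.5)/2 = 1 m; q_4 = 0.33 × 0.38 × 1 = 0.1254 m³/s
Q = Σ qᵢ = 11.51 m³/s

11.5 m³/s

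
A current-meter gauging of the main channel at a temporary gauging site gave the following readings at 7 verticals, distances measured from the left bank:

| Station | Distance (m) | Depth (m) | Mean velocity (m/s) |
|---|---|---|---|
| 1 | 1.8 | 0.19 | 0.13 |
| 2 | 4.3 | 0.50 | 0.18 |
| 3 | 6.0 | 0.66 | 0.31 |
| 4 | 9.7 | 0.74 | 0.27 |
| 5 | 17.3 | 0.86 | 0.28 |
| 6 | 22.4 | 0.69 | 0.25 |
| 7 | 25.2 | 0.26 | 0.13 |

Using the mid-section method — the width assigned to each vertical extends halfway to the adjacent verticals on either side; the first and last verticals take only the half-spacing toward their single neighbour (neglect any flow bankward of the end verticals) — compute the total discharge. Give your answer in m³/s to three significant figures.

4.16 m³/s

w_1 = (4.3 − 1.8)/2 = 1.25 m; q_1 = 0.13 × 0.19 × 1.25 = 0.03088 m³/s
w_2 = (6.0 − 1.8)/2 = 2.1 m; q_2 = 0.18 × 0.50 × 2.1 = 0.1890 m³/s
w_3 = (9.7 − 4.3)/2 = 2.7 m; q_3 = 0.31 × 0.66 × 2.7 = 0.5524 m³/s
w_4 = (17.3 − 6.0)/2 = 5.65 m; q_4 = 0.27 × 0.74 × 5.65 = 1.129 m³/s
w_5 = (22.4 − 9.7)/2 = 6.35 m; q_5 = 0.28 × 0.86 × 6.35 = 1.529 m³/s
w_6 = (25.2 − 17.3)/2 = 3.95 m; q_6 = 0.25 × 0.69 × 3.95 = 0.6814 m³/s
w_7 = (25.2 − 22.4)/2 = 1.4 m; q_7 = 0.13 × 0.26 × 1.4 = 0.04732 m³/s
Q = Σ qᵢ = 4.159 m³/s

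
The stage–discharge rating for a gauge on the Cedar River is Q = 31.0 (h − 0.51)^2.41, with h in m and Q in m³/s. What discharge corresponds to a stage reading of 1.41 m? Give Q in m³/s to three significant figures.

Q = 31.0 × (1.41 − 0.51)^2.41 = 31.0 × 0.9^2.41 = 24.05 m³/s

24.0 m³/s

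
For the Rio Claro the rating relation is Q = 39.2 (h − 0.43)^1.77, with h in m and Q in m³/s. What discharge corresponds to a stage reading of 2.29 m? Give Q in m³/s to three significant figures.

Q = 39.2 × (2.29 − 0.43)^1.77 = 39.2 × 1.86^1.77 = 117.6 m³/s

118 m³/s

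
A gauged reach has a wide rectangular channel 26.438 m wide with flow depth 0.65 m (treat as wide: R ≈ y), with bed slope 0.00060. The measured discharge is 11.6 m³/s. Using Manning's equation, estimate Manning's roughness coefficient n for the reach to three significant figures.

A = b·y = 26.438 × 0.65 = 17.18 m²
Wide channel: R ≈ y = 0.65 m
n = (1/Q)·A·R^(2/3)·S^(1/2) = (1/11.6) × 17.18 × 0.7504 × 0.02449 = 0.02723

0.0272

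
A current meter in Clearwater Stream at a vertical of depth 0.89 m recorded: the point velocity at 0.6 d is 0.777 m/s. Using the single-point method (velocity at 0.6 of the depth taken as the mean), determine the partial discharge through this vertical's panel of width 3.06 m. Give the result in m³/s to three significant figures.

v̄ = v₀.₆ = 0.777 m/s
q = v̄ × d × w = 0.7770 × 0.89 × 3.06 = 2.116 m³/s

2.12 m³/s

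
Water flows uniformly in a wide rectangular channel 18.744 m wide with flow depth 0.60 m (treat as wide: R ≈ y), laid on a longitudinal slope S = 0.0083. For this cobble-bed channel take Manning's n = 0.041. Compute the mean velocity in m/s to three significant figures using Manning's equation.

A = b·y = 18.744 × 0.60 = 11.25 m²
Wide channel: R ≈ y = 0.60 m
Q = (1/n)·A·R^(2/3)·S^(1/2) = (1/0.041) × 11.25 × 0.6000^(2/3) × 0.0083^(1/2) = 17.78 m³/s
V = Q/A = 17.78/11.25 = 1.581 m/s

1.58 m/s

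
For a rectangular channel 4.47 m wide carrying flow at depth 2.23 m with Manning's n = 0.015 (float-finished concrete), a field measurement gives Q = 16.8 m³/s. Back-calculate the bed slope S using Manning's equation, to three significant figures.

0.000552

A = b·y = 4.47 × 2.23 = 9.968 m²
P = b + 2y = 4.47 + 2×2.23 = 8.930 m
R = A/P = 9.968/8.930 = 1.116 m
S = (Q·n / (1·A·R^(2/3)))² = (16.8×0.015 / (1×9.968×1.076))² = 0.0005519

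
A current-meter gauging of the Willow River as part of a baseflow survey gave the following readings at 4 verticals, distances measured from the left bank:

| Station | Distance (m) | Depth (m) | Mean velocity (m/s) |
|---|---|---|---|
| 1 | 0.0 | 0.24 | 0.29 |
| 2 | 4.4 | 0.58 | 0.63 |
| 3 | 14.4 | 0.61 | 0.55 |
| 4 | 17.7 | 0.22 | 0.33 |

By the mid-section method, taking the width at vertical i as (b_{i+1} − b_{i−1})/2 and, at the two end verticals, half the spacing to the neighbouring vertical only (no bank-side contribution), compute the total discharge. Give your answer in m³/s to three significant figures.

w_1 = (4.4 − 0.0)/2 = 2.2 m; q_1 = 0.29 × 0.24 × 2.2 = 0.1531 m³/s
w_2 = (14.4 − 0.0)/2 = 7.2 m; q_2 = 0.63 × 0.58 × 7.2 = 2.631 m³/s
w_3 = (17.7 − 4.4)/2 = 6.65 m; q_3 = 0.55 × 0.61 × 6.65 = 2.231 m³/s
w_4 = (17.7 − 14.4)/2 = 1.65 m; q_4 = 0.33 × 0.22 × 1.65 = 0.1198 m³/s
Q = Σ qᵢ = 5.135 m³/s

5.13 m³/s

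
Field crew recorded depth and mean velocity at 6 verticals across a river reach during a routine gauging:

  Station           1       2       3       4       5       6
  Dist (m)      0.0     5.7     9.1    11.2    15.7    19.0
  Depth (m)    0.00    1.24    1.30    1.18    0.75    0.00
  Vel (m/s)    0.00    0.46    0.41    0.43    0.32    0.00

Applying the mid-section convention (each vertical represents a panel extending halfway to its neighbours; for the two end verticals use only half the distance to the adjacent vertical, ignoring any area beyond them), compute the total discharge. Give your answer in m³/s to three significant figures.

6.67 m³/s

w_2 = (9.1 − 0.0)/2 = 4.55 m; q_2 = 0.46 × 1.24 × 4.55 = 2.595 m³/s
w_3 = (11.2 − 5.7)/2 = 2.75 m; q_3 = 0.41 × 1.30 × 2.75 = 1.466 m³/s
w_4 = (15.7 − 9.1)/2 = 3.3 m; q_4 = 0.43 × 1.18 × 3.3 = 1.674 m³/s
w_5 = (19.0 − 11.2)/2 = 3.9 m; q_5 = 0.32 × 0.75 × 3.9 = 0.9360 m³/s
Stations 1, 6 contribute zero (depth or velocity is 0).
Q = Σ qᵢ = 6.671 m³/s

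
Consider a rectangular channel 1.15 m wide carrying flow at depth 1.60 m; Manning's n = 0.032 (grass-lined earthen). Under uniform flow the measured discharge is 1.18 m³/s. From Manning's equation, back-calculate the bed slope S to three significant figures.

0.00133

A = b·y = 1.15 × 1.60 = 1.840 m²
P = b + 2y = 1.15 + 2×1.60 = 4.350 m
R = A/P = 1.840/4.350 = 0.4230 m
S = (Q·n / (1·A·R^(2/3)))² = (1.18×0.032 / (1×1.840×0.5635))² = 0.001326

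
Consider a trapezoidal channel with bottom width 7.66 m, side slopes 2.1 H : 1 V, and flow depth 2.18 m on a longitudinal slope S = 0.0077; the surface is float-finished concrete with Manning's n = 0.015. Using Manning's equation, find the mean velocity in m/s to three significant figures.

7.66 m/s

A = (b + z·y)·y = (7.66 + 2.1×2.18)×2.18 = 26.68 m²
P = b + 2y√(1+z²) = 7.66 + 2×2.18×√(1+2.1²) = 17.80 m
R = A/P = 26.68/17.80 = 1.499 m
Q = (1/n)·A·R^(2/3)·S^(1/2) = (1/0.015) × 26.68 × 1.499^(2/3) × 0.0077^(1/2) = 204.4 m³/s
V = Q/A = 204.4/26.68 = 7.661 m/s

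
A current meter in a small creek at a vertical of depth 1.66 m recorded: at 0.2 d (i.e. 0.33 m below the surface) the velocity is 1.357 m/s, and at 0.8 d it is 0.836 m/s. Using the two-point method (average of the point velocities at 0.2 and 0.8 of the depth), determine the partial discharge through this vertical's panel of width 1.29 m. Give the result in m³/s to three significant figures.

v̄ = (1.357 + 0.836) / 2 = 1.097 m/s
q = v̄ × d × w = 1.097 × 1.66 × 1.29 = 2.348 m³/s

2.35 m³/s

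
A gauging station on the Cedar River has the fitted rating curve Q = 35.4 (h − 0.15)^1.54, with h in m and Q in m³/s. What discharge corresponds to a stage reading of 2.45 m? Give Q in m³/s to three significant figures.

128 m³/s

Q = 35.4 × (2.45 − 0.15)^1.54 = 35.4 × 2.3^1.54 = 127.7 m³/s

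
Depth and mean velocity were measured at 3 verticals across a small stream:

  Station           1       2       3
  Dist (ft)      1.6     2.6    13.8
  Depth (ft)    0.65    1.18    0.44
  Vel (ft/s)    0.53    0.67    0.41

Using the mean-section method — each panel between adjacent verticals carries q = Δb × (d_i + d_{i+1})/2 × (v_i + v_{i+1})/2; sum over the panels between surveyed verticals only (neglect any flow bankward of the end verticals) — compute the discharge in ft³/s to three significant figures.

Panel 1-2: Δb = 1 ft, d̄ = (0.65+1.18)/2 = 0.915, v̄ = (0.53+0.67)/2 = 0.6 → q = 1×0.915×0.6 = 0.5490 ft³/s
Panel 2-3: Δb = 11.2 ft, d̄ = (1.18+0.44)/2 = 0.81, v̄ = (0.67+0.41)/2 = 0.54 → q = 11.2×0.81×0.54 = 4.899 ft³/s
Q = Σ q = 5.448 ft³/s

5.45 ft³/s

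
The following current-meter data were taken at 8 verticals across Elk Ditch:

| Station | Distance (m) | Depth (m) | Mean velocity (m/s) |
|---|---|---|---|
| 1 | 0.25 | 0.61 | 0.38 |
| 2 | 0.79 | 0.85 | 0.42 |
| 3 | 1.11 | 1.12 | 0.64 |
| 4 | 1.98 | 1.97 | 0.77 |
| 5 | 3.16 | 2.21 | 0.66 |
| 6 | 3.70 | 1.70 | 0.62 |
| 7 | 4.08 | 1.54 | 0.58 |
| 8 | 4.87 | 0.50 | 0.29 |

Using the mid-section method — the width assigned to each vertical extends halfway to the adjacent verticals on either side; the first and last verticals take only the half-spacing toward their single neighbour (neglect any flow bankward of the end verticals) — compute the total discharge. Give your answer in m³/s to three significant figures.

4.52 m³/s

w_1 = (0.79 − 0.25)/2 = 0.27 m; q_1 = 0.38 × 0.61 × 0.27 = 0.06259 m³/s
w_2 = (1.11 − 0.25)/2 = 0.43 m; q_2 = 0.42 × 0.85 × 0.43 = 0.1535 m³/s
w_3 = (1.98 − 0.79)/2 = 0.595 m; q_3 = 0.64 × 1.12 × 0.595 = 0.4265 m³/s
w_4 = (3.16 − 1.11)/2 = 1.025 m; q_4 = 0.77 × 1.97 × 1.025 = 1.555 m³/s
w_5 = (3.70 − 1.98)/2 = 0.86 m; q_5 = 0.66 × 2.21 × 0.86 = 1.254 m³/s
w_6 = (4.08 − 3.16)/2 = 0.46 m; q_6 = 0.62 × 1.70 × 0.46 = 0.4848 m³/s
w_7 = (4.87 − 3.70)/2 = 0.585 m; q_7 = 0.58 × 1.54 × 0.585 = 0.5225 m³/s
w_8 = (4.87 − 4.08)/2 = 0.395 m; q_8 = 0.29 × 0.50 × 0.395 = 0.05728 m³/s
Q = Σ qᵢ = 4.516 m³/s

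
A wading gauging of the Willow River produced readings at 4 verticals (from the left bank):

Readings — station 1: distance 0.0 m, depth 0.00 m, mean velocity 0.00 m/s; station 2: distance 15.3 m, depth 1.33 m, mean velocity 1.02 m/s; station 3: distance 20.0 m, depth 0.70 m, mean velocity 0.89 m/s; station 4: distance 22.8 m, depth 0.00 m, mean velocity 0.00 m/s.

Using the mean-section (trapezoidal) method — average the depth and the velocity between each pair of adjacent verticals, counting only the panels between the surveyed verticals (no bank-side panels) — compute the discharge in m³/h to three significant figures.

Panel 1-2: Δb = 15.3 m, d̄ = (0.00+1.33)/2 = 0.665, v̄ = (0.00+1.02)/2 = 0.51 → q = 15.3×0.665×0.51 = 5.189 m³/s
Panel 2-3: Δb = 4.7 m, d̄ = (1.33+0.70)/2 = 1.015, v̄ = (1.02+0.89)/2 = 0.955 → q = 4.7×1.015×0.955 = 4.556 m³/s
Panel 3-4: Δb = 2.8 m, d̄ = (0.70+0.00)/2 = 0.35, v̄ = (0.89+0.00)/2 = 0.445 → q = 2.8×0.35×0.445 = 0.4361 m³/s
Q = Σ q = 10.18 m³/s
= 10.18 × 3600 = 36650 m³/h

36700 m³/h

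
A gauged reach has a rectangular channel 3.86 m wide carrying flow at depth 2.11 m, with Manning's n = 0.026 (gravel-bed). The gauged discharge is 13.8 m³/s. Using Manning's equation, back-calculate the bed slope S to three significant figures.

A = b·y = 3.86 × 2.11 = 8.145 m²
P = b + 2y = 3.86 + 2×2.11 = 8.080 m
R = A/P = 8.145/8.080 = 1.008 m
S = (Q·n / (1·A·R^(2/3)))² = (13.8×0.026 / (1×8.145×1.005))² = 0.001920

0.00192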